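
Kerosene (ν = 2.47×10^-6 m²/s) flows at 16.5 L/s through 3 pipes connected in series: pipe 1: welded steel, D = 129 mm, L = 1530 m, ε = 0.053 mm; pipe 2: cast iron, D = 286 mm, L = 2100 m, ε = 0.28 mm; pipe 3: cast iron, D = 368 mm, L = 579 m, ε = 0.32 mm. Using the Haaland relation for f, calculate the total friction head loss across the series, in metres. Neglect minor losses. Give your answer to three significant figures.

H ≈ 20.9 m

Pipe 1: V = 1.262 m/s, Re = 6.59×10^4, ε/D = 4.11×10^-4, f = 0.02096, h_1 = f(L/D)V²/2g = 20.19 m
Pipe 2: V = 0.2568 m/s, Re = 2.97×10^4, ε/D = 9.79×10^-4, f = 0.02563, h_2 = f(L/D)V²/2g = 0.6329 m
Pipe 3: V = 0.1551 m/s, Re = 2.31×10^4, ε/D = 8.70×10^-4, f = 0.02660, h_3 = f(L/D)V²/2g = 0.05133 m
Series → Q common, losses add: H = Σh = 20.88 m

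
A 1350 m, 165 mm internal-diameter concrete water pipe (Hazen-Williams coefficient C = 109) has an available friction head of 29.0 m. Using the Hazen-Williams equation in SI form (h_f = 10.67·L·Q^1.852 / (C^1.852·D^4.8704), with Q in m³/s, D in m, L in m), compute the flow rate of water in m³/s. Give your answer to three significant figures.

Rearranging: Q = [h_f·C^1.852·D^4.8704 / (10.67·L)]^(1/1.852)
Q = [29.0·109^1.852·0.165^4.8704 / (10.67·1350)]^0.540 = 0.03340 m³/s

Q ≈ 0.0334 m³/s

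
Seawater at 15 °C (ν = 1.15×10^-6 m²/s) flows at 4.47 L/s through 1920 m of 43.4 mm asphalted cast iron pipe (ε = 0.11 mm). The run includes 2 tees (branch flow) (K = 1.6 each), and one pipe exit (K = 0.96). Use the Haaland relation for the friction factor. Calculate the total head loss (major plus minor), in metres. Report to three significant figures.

H_L ≈ 541 m

V = 4Q/(πD²) = 3.022 m/s; V²/2g = 0.4653 m
Re = 1.14×10^5, ε/D = 0.00253 → f = 0.02617 (Haaland)
Major: h_f = f(L/D)·V²/2g = 0.02617·44240·0.4653 = 538.7 m
Minor: ΣK = 4.16; h_m = ΣK·V²/2g = 1.936 m
Total H_L = 538.7 + 1.936 = 540.7 m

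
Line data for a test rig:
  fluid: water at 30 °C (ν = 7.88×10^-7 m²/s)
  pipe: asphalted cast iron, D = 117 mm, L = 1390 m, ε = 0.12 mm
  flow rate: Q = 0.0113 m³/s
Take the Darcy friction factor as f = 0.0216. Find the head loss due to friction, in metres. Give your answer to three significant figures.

h_f ≈ 14.4 m

V = 4Q/(πD²) = 4·0.0113/(π·0.117²) = 1.051 m/s
h_f = f(L/D)V²/(2g) = 0.02160·(1390/0.117)·1.051²/(2·9.81) = 14.45 m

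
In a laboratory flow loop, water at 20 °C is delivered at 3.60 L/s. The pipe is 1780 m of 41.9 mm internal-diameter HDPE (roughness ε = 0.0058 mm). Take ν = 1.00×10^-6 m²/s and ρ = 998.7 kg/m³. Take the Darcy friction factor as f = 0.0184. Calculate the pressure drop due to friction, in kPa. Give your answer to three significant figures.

V = 4Q/(πD²) = 4·0.00360/(π·0.0419²) = 2.611 m/s
h_f = f(L/D)V²/(2g) = 0.01840·(1780/0.0419)·2.611²/(2·9.81) = 271.6 m
Δp = ρg·h_f = 998.7·9.81·271.6 = 2661 kPa

Δp ≈ 2660 kPa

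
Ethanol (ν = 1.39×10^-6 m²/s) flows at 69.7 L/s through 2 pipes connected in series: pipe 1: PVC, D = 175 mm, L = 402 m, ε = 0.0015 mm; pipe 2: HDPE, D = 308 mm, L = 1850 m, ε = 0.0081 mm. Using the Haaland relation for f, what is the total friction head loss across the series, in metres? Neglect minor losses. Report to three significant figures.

Pipe 1: V = 2.898 m/s, Re = 3.65×10^5, ε/D = 8.57×10^-6, f = 0.01391, h_1 = f(L/D)V²/2g = 13.67 m
Pipe 2: V = 0.9355 m/s, Re = 2.07×10^5, ε/D = 2.63×10^-5, f = 0.01556, h_2 = f(L/D)V²/2g = 4.170 m
Series → Q common, losses add: H = Σh = 17.84 m

H ≈ 17.8 m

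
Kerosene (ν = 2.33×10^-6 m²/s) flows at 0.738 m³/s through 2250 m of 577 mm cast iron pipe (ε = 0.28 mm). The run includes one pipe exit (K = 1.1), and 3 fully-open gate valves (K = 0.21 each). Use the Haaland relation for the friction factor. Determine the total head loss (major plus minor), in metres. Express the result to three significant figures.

V = 4Q/(πD²) = 2.822 m/s; V²/2g = 0.4060 m
Re = 6.99×10^5, ε/D = 4.85×10^-4 → f = 0.01725 (Haaland)
Major: h_f = f(L/D)·V²/2g = 0.01725·3899·0.4060 = 27.31 m
Minor: ΣK = 1.73; h_m = ΣK·V²/2g = 0.7024 m
Total H_L = 27.31 + 0.7024 = 28.02 m

H_L ≈ 28.0 m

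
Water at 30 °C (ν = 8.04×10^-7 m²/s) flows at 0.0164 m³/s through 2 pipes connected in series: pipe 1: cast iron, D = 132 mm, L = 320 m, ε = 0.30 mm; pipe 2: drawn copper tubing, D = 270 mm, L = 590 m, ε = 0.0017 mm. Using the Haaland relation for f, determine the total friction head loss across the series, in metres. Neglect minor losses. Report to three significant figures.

H ≈ 4.60 m

Pipe 1: V = 1.198 m/s, Re = 1.97×10^5, ε/D = 0.00227, f = 0.02502, h_1 = f(L/D)V²/2g = 4.440 m
Pipe 2: V = 0.2864 m/s, Re = 9.62×10^4, ε/D = 6.30×10^-6, f = 0.01799, h_2 = f(L/D)V²/2g = 0.1644 m
Series → Q common, losses add: H = Σh = 4.604 m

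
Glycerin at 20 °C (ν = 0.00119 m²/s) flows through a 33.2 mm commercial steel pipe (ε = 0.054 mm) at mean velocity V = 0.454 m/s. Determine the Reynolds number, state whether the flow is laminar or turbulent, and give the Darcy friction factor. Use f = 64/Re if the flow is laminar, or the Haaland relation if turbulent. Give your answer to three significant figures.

Re = VD/ν = 0.4540·0.0332/0.00119 = 12.7
Re < 2300 → laminar → f = 64/Re = 5.053

Re ≈ 12.7; laminar; f = 64/Re ≈ 5.05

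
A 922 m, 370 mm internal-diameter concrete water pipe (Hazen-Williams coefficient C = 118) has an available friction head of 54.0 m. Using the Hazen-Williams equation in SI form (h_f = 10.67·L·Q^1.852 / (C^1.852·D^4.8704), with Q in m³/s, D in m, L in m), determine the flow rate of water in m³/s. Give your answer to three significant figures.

Q ≈ 0.520 m³/s

Rearranging: Q = [h_f·C^1.852·D^4.8704 / (10.67·L)]^(1/1.852)
Q = [54.0·118^1.852·0.370^4.8704 / (10.67·922)]^0.540 = 0.5197 m³/s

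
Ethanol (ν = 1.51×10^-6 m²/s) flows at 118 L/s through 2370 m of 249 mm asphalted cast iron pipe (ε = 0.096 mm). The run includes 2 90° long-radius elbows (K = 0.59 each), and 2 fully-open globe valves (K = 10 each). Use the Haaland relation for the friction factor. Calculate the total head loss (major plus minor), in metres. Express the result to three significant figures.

H_L ≈ 54.8 m

V = 4Q/(πD²) = 2.423 m/s; V²/2g = 0.2993 m
Re = 4.00×10^5, ε/D = 3.86×10^-4 → f = 0.01703 (Haaland)
Major: h_f = f(L/D)·V²/2g = 0.01703·9518·0.2993 = 48.50 m
Minor: ΣK = 21.2; h_m = ΣK·V²/2g = 6.339 m
Total H_L = 48.50 + 6.339 = 54.84 m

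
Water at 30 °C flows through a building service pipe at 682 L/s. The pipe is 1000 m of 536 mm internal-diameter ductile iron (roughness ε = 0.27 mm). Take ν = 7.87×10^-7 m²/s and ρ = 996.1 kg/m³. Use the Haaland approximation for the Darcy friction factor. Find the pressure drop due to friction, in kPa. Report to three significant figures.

Δp ≈ 144 kPa

V = 4Q/(πD²) = 4·0.682/(π·0.536²) = 3.022 m/s
Re = VD/ν = 3.022·0.536/7.87×10^-7 = 2.06×10^6 → turbulent
ε/D = 0.27/536 = 5.04×10^-4
Haaland: f = 0.01698
h_f = f(L/D)V²/(2g) = 0.01698·(1000/0.536)·3.022²/(2·9.81) = 14.75 m
Δp = ρg·h_f = 996.1·9.81·14.75 = 144.1 kPa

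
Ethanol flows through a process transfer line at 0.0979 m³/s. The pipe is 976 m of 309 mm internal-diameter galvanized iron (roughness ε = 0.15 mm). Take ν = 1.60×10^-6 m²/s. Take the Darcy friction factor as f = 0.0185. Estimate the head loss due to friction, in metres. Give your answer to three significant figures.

V = 4Q/(πD²) = 4·0.0979/(π·0.309²) = 1.305 m/s
h_f = f(L/D)V²/(2g) = 0.01850·(976/0.309)·1.305²/(2·9.81) = 5.076 m

h_f ≈ 5.08 m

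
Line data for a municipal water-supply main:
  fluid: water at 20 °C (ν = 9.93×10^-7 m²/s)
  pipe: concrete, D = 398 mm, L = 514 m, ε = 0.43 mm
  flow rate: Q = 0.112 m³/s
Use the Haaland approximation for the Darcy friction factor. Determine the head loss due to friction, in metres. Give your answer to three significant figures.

h_f ≈ 1.11 m

V = 4Q/(πD²) = 4·0.112/(π·0.398²) = 0.9002 m/s
Re = VD/ν = 0.9002·0.398/9.93×10^-7 = 3.61×10^5 → turbulent
ε/D = 0.43/398 = 0.00108
Haaland: f = 0.02073
h_f = f(L/D)V²/(2g) = 0.02073·(514/0.398)·0.9002²/(2·9.81) = 1.106 m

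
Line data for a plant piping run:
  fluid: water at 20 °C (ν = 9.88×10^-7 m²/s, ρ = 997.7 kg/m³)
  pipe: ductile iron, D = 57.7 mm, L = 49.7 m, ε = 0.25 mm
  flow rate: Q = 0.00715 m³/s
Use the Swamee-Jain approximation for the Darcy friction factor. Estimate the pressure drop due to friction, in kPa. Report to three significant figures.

V = 4Q/(πD²) = 4·0.00715/(π·0.0577²) = 2.734 m/s
Re = VD/ν = 2.734·0.0577/9.88×10^-7 = 1.60×10^5 → turbulent
ε/D = 0.25/57.7 = 0.00433
Swamee-Jain: f = 0.02995
h_f = f(L/D)V²/(2g) = 0.02995·(49.7/0.0577)·2.734²/(2·9.81) = 9.830 m
Δp = ρg·h_f = 997.7·9.81·9.830 = 96.21 kPa

Δp ≈ 96.2 kPa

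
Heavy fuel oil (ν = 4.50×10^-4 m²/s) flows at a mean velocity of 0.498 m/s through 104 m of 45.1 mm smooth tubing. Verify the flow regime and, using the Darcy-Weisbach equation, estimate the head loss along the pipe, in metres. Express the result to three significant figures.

Re = VD/ν = 0.498·0.04510/4.50×10^-4 = 49.9 → laminar (Re < 2300)
f = 64/Re = 1.282
h_f = f(L/D)V²/(2g) = 1.282·(104/0.04510)·0.498²/(2·9.81) = 37.38 m

h_f ≈ 37.4 m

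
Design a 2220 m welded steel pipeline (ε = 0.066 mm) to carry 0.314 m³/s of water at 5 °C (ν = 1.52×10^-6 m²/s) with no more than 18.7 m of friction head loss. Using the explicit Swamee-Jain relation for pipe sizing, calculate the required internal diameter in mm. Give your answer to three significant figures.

Swamee-Jain (Type III): D = 0.66·[ε^1.25·(LQ²/(gh_f))^4.75 + ν·Q^9.4·(L/(gh_f))^5.2]^0.04
LQ²/(gh_f) = 1.193; L/(gh_f) = 12.10
Term 1 = ε^1.25·(…)^4.75 = 1.38×10^-5; Term 2 = ν·Q^9.4·(…)^5.2 = 1.21×10^-5
D = 0.66·(1.38×10^-5 + 1.21×10^-5)^0.04 = 0.4326 m = 433 mm
Check: V = 2.14 m/s, Re = 6.08×10^5, f = 0.01477, h_f = 17.6 m ≈ 18.7 m ✓

D ≈ 433 mm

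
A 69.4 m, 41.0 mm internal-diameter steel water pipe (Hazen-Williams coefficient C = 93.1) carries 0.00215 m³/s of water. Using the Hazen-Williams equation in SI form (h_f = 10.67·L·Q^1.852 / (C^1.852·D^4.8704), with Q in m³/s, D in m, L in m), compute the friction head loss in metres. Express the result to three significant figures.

h_f ≈ 10.9 m

h_f = 10.67·69.4·0.00215^1.852 / (93.1^1.852·0.0410^4.8704) = 10.94 m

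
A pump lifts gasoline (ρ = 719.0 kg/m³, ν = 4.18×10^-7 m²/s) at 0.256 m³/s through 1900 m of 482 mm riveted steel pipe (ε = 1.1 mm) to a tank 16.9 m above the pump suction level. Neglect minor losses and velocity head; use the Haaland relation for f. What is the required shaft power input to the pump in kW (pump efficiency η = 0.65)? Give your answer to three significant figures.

P_shaft ≈ 73.8 kW

V = 4Q/(πD²) = 1.403 m/s; Re = 1.62×10^6; ε/D = 0.00228; f = 0.02440
h_f = f(L/D)V²/2g = 9.652 m
Total head H = z + h_f = 16.9 + 9.652 = 26.55 m
P_hyd = ρgQH = 719.0·9.81·0.256·26.55 = 47.94 kW
P_shaft = P_hyd/η = 47.94/0.65 = 73.76 kW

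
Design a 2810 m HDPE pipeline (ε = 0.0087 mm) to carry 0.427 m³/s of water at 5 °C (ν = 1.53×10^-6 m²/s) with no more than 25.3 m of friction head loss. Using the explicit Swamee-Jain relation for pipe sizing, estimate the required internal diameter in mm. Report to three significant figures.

Swamee-Jain (Type III): D = 0.66·[ε^1.25·(LQ²/(gh_f))^4.75 + ν·Q^9.4·(L/(gh_f))^5.2]^0.04
LQ²/(gh_f) = 2.064; L/(gh_f) = 11.32
Term 1 = ε^1.25·(…)^4.75 = 1.48×10^-5; Term 2 = ν·Q^9.4·(…)^5.2 = 1.55×10^-4
D = 0.66·(1.48×10^-5 + 1.55×10^-4)^0.04 = 0.4664 m = 466 mm
Check: V = 2.50 m/s, Re = 7.62×10^5, f = 0.01254, h_f = 24.0 m ≈ 25.3 m ✓

D ≈ 466 mm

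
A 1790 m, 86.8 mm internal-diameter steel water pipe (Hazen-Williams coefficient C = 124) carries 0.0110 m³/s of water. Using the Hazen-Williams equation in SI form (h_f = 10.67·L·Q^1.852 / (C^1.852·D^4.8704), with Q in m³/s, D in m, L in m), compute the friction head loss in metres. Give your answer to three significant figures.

h_f ≈ 88.4 m

h_f = 10.67·1790·0.0110^1.852 / (124^1.852·0.0868^4.8704) = 88.41 m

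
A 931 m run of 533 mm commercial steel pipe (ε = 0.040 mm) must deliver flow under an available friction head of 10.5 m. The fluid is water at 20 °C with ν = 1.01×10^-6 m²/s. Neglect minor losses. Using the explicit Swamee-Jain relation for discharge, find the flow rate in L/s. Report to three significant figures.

Q ≈ 685 L/s

Swamee-Jain (Type II): Q = -0.965·√(gD⁵h_f/L)·ln[ε/(3.7D) + √(3.17ν²L/(gD³h_f))]
√(gD⁵h_f/L) = √(9.81·0.533⁵·10.5/931) = 0.06899
ε/(3.7D) = 2.03×10^-5; √(3.17ν²L/(gD³h_f)) = 1.39×10^-5
Q = -0.965·0.06899·ln(3.418×10^-5) = 0.6846 m³/s
Check: V = 3.07 m/s, Re = 1.62×10^6, f = 0.01260, h_f = 10.6 m ≈ 10.5 m ✓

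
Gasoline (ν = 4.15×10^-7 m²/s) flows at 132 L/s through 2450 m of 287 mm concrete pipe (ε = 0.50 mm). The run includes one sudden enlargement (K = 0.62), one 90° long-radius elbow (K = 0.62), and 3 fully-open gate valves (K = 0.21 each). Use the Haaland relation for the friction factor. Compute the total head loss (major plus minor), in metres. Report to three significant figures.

V = 4Q/(πD²) = 2.040 m/s; V²/2g = 0.2122 m
Re = 1.41×10^6, ε/D = 0.00174 → f = 0.02276 (Haaland)
Major: h_f = f(L/D)·V²/2g = 0.02276·8537·0.2122 = 41.22 m
Minor: ΣK = 1.87; h_m = ΣK·V²/2g = 0.3968 m
Total H_L = 41.22 + 0.3968 = 41.62 m

H_L ≈ 41.6 m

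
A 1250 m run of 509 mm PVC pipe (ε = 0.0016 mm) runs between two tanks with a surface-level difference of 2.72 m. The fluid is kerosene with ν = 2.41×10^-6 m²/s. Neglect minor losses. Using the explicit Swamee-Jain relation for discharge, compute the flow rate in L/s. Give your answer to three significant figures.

Q ≈ 245 L/s

Swamee-Jain (Type II): Q = -0.965·√(gD⁵h_f/L)·ln[ε/(3.7D) + √(3.17ν²L/(gD³h_f))]
√(gD⁵h_f/L) = √(9.81·0.509⁵·2.72/1250) = 0.02701
ε/(3.7D) = 8.50×10^-7; √(3.17ν²L/(gD³h_f)) = 8.09×10^-5
Q = -0.965·0.02701·ln(8.172×10^-5) = 0.2453 m³/s
Check: V = 1.21 m/s, Re = 2.55×10^5, f = 0.01486, h_f = 2.70 m ≈ 2.72 m ✓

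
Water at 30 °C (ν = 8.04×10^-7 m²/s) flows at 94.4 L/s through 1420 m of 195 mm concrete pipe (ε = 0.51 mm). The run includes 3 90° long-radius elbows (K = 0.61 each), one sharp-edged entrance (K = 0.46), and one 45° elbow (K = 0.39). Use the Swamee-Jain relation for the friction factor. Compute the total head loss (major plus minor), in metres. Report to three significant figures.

V = 4Q/(πD²) = 3.161 m/s; V²/2g = 0.5092 m
Re = 7.67×10^5, ε/D = 0.00262 → f = 0.02547 (Swamee-Jain)
Major: h_f = f(L/D)·V²/2g = 0.02547·7282·0.5092 = 94.44 m
Minor: ΣK = 2.68; h_m = ΣK·V²/2g = 1.365 m
Total H_L = 94.44 + 1.365 = 95.80 m

H_L ≈ 95.8 m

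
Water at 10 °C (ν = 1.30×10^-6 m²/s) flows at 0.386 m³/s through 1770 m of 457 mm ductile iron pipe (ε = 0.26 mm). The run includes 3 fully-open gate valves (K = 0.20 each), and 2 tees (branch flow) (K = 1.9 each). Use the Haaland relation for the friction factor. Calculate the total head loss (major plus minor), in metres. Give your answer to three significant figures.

V = 4Q/(πD²) = 2.353 m/s; V²/2g = 0.2822 m
Re = 8.27×10^5, ε/D = 5.69×10^-4 → f = 0.01771 (Haaland)
Major: h_f = f(L/D)·V²/2g = 0.01771·3873·0.2822 = 19.36 m
Minor: ΣK = 4.40; h_m = ΣK·V²/2g = 1.242 m
Total H_L = 19.36 + 1.242 = 20.60 m

H_L ≈ 20.6 m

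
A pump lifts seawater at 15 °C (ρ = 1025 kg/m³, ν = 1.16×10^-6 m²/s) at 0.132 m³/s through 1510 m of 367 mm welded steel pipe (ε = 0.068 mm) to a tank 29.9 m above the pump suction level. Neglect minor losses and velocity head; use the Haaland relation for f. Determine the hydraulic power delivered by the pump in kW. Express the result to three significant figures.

P_hyd ≈ 46.4 kW

V = 4Q/(πD²) = 1.248 m/s; Re = 3.95×10^5; ε/D = 1.85×10^-4; f = 0.01549
h_f = f(L/D)V²/2g = 5.057 m
Total head H = z + h_f = 29.9 + 5.057 = 34.96 m
P_hyd = ρgQH = 1025·9.81·0.132·34.96 = 46.40 kW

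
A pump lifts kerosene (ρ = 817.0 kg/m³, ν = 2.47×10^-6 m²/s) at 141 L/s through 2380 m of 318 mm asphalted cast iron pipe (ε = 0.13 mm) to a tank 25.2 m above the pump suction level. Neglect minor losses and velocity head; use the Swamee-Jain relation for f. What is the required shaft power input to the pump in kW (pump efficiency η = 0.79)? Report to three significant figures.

V = 4Q/(πD²) = 1.775 m/s; Re = 2.29×10^5; ε/D = 4.09×10^-4; f = 0.01820
h_f = f(L/D)V²/2g = 21.88 m
Total head H = z + h_f = 25.2 + 21.88 = 47.08 m
P_hyd = ρgQH = 817.0·9.81·0.141·47.08 = 53.21 kW
P_shaft = P_hyd/η = 53.21/0.79 = 67.35 kW

P_shaft ≈ 67.4 kW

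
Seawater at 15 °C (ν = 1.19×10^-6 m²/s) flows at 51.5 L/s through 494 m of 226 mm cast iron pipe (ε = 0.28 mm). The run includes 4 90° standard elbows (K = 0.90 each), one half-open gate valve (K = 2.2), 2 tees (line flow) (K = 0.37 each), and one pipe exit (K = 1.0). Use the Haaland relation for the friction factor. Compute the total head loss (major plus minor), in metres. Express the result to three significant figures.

V = 4Q/(πD²) = 1.284 m/s; V²/2g = 0.08400 m
Re = 2.44×10^5, ε/D = 0.00124 → f = 0.02164 (Haaland)
Major: h_f = f(L/D)·V²/2g = 0.02164·2186·0.08400 = 3.973 m
Minor: ΣK = 7.54; h_m = ΣK·V²/2g = 0.6334 m
Total H_L = 3.973 + 0.6334 = 4.606 m

H_L ≈ 4.61 m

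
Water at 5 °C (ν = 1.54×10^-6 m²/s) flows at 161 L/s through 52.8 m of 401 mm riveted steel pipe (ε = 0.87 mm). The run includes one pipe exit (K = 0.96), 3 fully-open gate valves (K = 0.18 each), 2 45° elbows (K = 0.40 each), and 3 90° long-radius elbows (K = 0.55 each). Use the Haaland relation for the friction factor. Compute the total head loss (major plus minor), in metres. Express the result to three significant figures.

H_L ≈ 0.594 m

V = 4Q/(πD²) = 1.275 m/s; V²/2g = 0.08283 m
Re = 3.32×10^5, ε/D = 0.00217 → f = 0.02444 (Haaland)
Major: h_f = f(L/D)·V²/2g = 0.02444·131.7·0.08283 = 0.2665 m
Minor: ΣK = 3.95; h_m = ΣK·V²/2g = 0.3272 m
Total H_L = 0.2665 + 0.3272 = 0.5937 m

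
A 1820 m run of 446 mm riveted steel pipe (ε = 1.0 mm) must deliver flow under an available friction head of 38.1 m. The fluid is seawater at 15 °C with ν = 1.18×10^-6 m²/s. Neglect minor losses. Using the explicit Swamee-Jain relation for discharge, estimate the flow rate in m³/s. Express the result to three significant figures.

Q ≈ 0.429 m³/s

Swamee-Jain (Type II): Q = -0.965·√(gD⁵h_f/L)·ln[ε/(3.7D) + √(3.17ν²L/(gD³h_f))]
√(gD⁵h_f/L) = √(9.81·0.446⁵·38.1/1820) = 0.06020
ε/(3.7D) = 6.06×10^-4; √(3.17ν²L/(gD³h_f)) = 1.56×10^-5
Q = -0.965·0.06020·ln(6.216×10^-4) = 0.4289 m³/s
Check: V = 2.75 m/s, Re = 1.04×10^6, f = 0.02438, h_f = 38.2 m ≈ 38.1 m ✓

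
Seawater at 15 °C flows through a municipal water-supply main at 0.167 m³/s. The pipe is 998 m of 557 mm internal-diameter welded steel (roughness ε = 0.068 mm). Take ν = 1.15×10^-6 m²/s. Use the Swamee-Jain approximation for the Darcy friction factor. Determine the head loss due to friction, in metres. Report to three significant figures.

V = 4Q/(πD²) = 4·0.167/(π·0.557²) = 0.6854 m/s
Re = VD/ν = 0.6854·0.557/1.15×10^-6 = 3.32×10^5 → turbulent
ε/D = 0.068/557 = 1.22×10^-4
Swamee-Jain: f = 0.01544
h_f = f(L/D)V²/(2g) = 0.01544·(998/0.557)·0.6854²/(2·9.81) = 0.6623 m

h_f ≈ 0.662 m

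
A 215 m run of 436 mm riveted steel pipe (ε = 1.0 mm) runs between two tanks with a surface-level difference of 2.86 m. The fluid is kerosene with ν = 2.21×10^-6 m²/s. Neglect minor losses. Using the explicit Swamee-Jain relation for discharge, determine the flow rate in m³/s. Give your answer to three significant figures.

Swamee-Jain (Type II): Q = -0.965·√(gD⁵h_f/L)·ln[ε/(3.7D) + √(3.17ν²L/(gD³h_f))]
√(gD⁵h_f/L) = √(9.81·0.436⁵·2.86/215) = 0.04534
ε/(3.7D) = 6.20×10^-4; √(3.17ν²L/(gD³h_f)) = 3.78×10^-5
Q = -0.965·0.04534·ln(6.577×10^-4) = 0.3206 m³/s
Check: V = 2.15 m/s, Re = 4.24×10^5, f = 0.02481, h_f = 2.88 m ≈ 2.86 m ✓

Q ≈ 0.321 m³/s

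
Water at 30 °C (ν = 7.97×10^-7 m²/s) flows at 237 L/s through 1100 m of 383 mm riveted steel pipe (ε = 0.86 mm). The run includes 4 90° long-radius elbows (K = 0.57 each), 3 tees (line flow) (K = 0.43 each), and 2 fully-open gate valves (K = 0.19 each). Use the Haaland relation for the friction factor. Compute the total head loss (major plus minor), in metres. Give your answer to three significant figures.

V = 4Q/(πD²) = 2.057 m/s; V²/2g = 0.2157 m
Re = 9.89×10^5, ε/D = 0.00225 → f = 0.02436 (Haaland)
Major: h_f = f(L/D)·V²/2g = 0.02436·2872·0.2157 = 15.09 m
Minor: ΣK = 3.95; h_m = ΣK·V²/2g = 0.8520 m
Total H_L = 15.09 + 0.8520 = 15.94 m

H_L ≈ 15.9 m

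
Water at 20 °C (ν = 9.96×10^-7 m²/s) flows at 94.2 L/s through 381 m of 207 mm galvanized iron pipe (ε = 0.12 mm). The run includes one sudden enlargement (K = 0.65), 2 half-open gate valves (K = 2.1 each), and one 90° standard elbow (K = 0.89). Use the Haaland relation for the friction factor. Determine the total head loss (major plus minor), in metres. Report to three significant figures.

H_L ≈ 15.5 m

V = 4Q/(πD²) = 2.799 m/s; V²/2g = 0.3993 m
Re = 5.82×10^5, ε/D = 5.80×10^-4 → f = 0.01796 (Haaland)
Major: h_f = f(L/D)·V²/2g = 0.01796·1841·0.3993 = 13.20 m
Minor: ΣK = 5.74; h_m = ΣK·V²/2g = 2.292 m
Total H_L = 13.20 + 2.292 = 15.50 m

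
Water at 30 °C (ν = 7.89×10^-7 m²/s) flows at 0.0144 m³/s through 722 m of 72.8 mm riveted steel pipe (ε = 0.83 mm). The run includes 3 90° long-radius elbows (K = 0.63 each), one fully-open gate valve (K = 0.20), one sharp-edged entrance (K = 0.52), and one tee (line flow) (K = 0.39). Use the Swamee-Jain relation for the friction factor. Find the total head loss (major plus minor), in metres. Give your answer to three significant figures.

H_L ≈ 243 m

V = 4Q/(πD²) = 3.459 m/s; V²/2g = 0.6100 m
Re = 3.19×10^5, ε/D = 0.0114 → f = 0.03993 (Swamee-Jain)
Major: h_f = f(L/D)·V²/2g = 0.03993·9918·0.6100 = 241.5 m
Minor: ΣK = 3.00; h_m = ΣK·V²/2g = 1.830 m
Total H_L = 241.5 + 1.830 = 243.4 m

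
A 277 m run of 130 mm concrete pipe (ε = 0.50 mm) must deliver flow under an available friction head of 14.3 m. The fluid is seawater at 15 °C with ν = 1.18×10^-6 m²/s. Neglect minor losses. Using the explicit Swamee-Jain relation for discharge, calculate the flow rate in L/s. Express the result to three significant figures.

Q ≈ 28.5 L/s

Swamee-Jain (Type II): Q = -0.965·√(gD⁵h_f/L)·ln[ε/(3.7D) + √(3.17ν²L/(gD³h_f))]
√(gD⁵h_f/L) = √(9.81·0.130⁵·14.3/277) = 0.004336
ε/(3.7D) = 0.00104; √(3.17ν²L/(gD³h_f)) = 6.30×10^-5
Q = -0.965·0.004336·ln(0.001102) = 0.02850 m³/s
Check: V = 2.15 m/s, Re = 2.37×10^5, f = 0.02874, h_f = 14.4 m ≈ 14.3 m ✓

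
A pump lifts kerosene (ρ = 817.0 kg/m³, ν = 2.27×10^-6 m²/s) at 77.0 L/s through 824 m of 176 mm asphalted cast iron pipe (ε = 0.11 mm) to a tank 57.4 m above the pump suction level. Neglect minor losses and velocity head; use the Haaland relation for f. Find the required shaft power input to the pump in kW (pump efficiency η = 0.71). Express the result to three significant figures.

V = 4Q/(πD²) = 3.165 m/s; Re = 2.45×10^5; ε/D = 6.25×10^-4; f = 0.01899
h_f = f(L/D)V²/2g = 45.40 m
Total head H = z + h_f = 57.4 + 45.40 = 102.8 m
P_hyd = ρgQH = 817.0·9.81·0.0770·102.8 = 63.44 kW
P_shaft = P_hyd/η = 63.44/0.71 = 89.36 kW

P_shaft ≈ 89.4 kW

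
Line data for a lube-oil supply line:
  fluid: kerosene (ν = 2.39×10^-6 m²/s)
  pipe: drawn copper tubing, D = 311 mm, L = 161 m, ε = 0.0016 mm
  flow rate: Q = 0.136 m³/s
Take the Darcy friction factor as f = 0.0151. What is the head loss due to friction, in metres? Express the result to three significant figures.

V = 4Q/(πD²) = 4·0.136/(π·0.311²) = 1.790 m/s
h_f = f(L/D)V²/(2g) = 0.01510·(161/0.311)·1.790²/(2·9.81) = 1.277 m

h_f ≈ 1.28 m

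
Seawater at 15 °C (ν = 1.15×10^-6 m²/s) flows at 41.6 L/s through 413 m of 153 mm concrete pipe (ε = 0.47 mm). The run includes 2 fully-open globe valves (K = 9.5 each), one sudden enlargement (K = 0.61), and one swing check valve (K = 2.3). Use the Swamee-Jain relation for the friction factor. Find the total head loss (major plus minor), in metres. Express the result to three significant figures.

V = 4Q/(πD²) = 2.263 m/s; V²/2g = 0.2609 m
Re = 3.01×10^5, ε/D = 0.00307 → f = 0.02693 (Swamee-Jain)
Major: h_f = f(L/D)·V²/2g = 0.02693·2699·0.2609 = 18.97 m
Minor: ΣK = 21.9; h_m = ΣK·V²/2g = 5.717 m
Total H_L = 18.97 + 5.717 = 24.68 m

H_L ≈ 24.7 m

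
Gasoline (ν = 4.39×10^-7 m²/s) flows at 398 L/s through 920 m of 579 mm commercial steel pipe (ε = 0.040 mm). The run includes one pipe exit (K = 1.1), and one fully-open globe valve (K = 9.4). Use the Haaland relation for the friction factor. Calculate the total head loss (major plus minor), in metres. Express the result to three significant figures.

H_L ≈ 3.47 m

V = 4Q/(πD²) = 1.512 m/s; V²/2g = 0.1165 m
Re = 1.99×10^6, ε/D = 6.91×10^-5 → f = 0.01215 (Haaland)
Major: h_f = f(L/D)·V²/2g = 0.01215·1589·0.1165 = 2.247 m
Minor: ΣK = 10.5; h_m = ΣK·V²/2g = 1.223 m
Total H_L = 2.247 + 1.223 = 3.470 m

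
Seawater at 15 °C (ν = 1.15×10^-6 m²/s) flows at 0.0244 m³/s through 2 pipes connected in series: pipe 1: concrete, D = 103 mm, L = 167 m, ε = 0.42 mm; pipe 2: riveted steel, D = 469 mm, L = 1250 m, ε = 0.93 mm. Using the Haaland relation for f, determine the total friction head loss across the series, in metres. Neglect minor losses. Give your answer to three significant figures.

H ≈ 20.6 m

Pipe 1: V = 2.928 m/s, Re = 2.62×10^5, ε/D = 0.00408, f = 0.02901, h_1 = f(L/D)V²/2g = 20.56 m
Pipe 2: V = 0.1412 m/s, Re = 5.76×10^4, ε/D = 0.00198, f = 0.02591, h_2 = f(L/D)V²/2g = 0.07022 m
Series → Q common, losses add: H = Σh = 20.63 m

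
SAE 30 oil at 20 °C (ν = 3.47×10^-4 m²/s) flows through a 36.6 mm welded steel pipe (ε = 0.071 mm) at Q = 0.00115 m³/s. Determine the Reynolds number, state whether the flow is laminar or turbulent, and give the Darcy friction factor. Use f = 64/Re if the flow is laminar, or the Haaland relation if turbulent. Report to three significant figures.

V = 4Q/(πD²) = 1.093 m/s
Re = VD/ν = 1.093·0.0366/3.47×10^-4 = 115
Re < 2300 → laminar → f = 64/Re = 0.5551

Re ≈ 115; laminar; f = 64/Re ≈ 0.555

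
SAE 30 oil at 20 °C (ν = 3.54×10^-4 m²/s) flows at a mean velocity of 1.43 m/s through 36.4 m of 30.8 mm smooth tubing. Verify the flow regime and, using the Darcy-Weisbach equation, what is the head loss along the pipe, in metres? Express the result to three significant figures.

Re = VD/ν = 1.43·0.03080/3.54×10^-4 = 124 → laminar (Re < 2300)
f = 64/Re = 0.5144
h_f = f(L/D)V²/(2g) = 0.5144·(36.4/0.03080)·1.43²/(2·9.81) = 63.36 m

h_f ≈ 63.4 m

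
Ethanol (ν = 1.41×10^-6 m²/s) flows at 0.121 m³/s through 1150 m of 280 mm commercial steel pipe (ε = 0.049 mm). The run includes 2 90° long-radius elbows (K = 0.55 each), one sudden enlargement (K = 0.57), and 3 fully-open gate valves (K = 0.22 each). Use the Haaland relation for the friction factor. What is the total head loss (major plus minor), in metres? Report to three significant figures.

V = 4Q/(πD²) = 1.965 m/s; V²/2g = 0.1968 m
Re = 3.90×10^5, ε/D = 1.75×10^-4 → f = 0.01541 (Haaland)
Major: h_f = f(L/D)·V²/2g = 0.01541·4107·0.1968 = 12.46 m
Minor: ΣK = 2.33; h_m = ΣK·V²/2g = 0.4586 m
Total H_L = 12.46 + 0.4586 = 12.92 m

H_L ≈ 12.9 m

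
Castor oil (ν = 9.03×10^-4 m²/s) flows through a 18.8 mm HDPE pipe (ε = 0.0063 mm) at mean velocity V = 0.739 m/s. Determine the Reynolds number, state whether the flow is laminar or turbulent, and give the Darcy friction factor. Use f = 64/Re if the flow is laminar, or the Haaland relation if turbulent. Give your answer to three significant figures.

Re = VD/ν = 0.7390·0.0188/9.03×10^-4 = 15.4
Re < 2300 → laminar → f = 64/Re = 4.160

Re ≈ 15.4; laminar; f = 64/Re ≈ 4.16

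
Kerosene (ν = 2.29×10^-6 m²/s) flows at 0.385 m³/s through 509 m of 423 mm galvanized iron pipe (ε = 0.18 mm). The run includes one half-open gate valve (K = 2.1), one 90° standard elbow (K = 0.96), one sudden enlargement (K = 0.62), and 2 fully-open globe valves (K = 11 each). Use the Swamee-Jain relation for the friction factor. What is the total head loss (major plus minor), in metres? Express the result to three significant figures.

H_L ≈ 17.8 m

V = 4Q/(πD²) = 2.740 m/s; V²/2g = 0.3825 m
Re = 5.06×10^5, ε/D = 4.26×10^-4 → f = 0.01728 (Swamee-Jain)
Major: h_f = f(L/D)·V²/2g = 0.01728·1203·0.3825 = 7.955 m
Minor: ΣK = 25.7; h_m = ΣK·V²/2g = 9.824 m
Total H_L = 7.955 + 9.824 = 17.78 m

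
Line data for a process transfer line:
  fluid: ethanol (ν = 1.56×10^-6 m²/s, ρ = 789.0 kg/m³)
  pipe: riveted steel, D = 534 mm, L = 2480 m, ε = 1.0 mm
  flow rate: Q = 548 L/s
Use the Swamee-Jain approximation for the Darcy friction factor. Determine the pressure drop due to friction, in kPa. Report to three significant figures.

Δp ≈ 256 kPa

V = 4Q/(πD²) = 4·0.548/(π·0.534²) = 2.447 m/s
Re = VD/ν = 2.447·0.534/1.56×10^-6 = 8.38×10^5 → turbulent
ε/D = 1.0/534 = 0.00187
Swamee-Jain: f = 0.02333
h_f = f(L/D)V²/(2g) = 0.02333·(2480/0.534)·2.447²/(2·9.81) = 33.07 m
Δp = ρg·h_f = 789.0·9.81·33.07 = 255.9 kPa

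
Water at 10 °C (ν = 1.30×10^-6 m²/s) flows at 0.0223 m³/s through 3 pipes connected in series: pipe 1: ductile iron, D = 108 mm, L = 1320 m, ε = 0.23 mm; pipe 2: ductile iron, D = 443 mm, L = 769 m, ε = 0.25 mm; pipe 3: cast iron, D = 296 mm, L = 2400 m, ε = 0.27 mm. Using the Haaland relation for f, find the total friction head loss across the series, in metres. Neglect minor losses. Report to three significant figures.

Pipe 1: V = 2.434 m/s, Re = 2.02×10^5, ε/D = 0.00213, f = 0.02461, h_1 = f(L/D)V²/2g = 90.84 m
Pipe 2: V = 0.1447 m/s, Re = 4.93×10^4, ε/D = 5.64×10^-4, f = 0.02250, h_2 = f(L/D)V²/2g = 0.04168 m
Pipe 3: V = 0.3241 m/s, Re = 7.38×10^4, ε/D = 9.12×10^-4, f = 0.02235, h_3 = f(L/D)V²/2g = 0.9701 m
Series → Q common, losses add: H = Σh = 91.85 m

H ≈ 91.9 m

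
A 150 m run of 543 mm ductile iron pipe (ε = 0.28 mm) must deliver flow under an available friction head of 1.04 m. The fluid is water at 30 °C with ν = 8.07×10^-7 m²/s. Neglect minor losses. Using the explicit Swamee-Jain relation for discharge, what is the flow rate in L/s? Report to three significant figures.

Swamee-Jain (Type II): Q = -0.965·√(gD⁵h_f/L)·ln[ε/(3.7D) + √(3.17ν²L/(gD³h_f))]
√(gD⁵h_f/L) = √(9.81·0.543⁵·1.04/150) = 0.05666
ε/(3.7D) = 1.39×10^-4; √(3.17ν²L/(gD³h_f)) = 1.38×10^-5
Q = -0.965·0.05666·ln(1.531×10^-4) = 0.4803 m³/s
Check: V = 2.07 m/s, Re = 1.40×10^6, f = 0.01726, h_f = 1.05 m ≈ 1.04 m ✓

Q ≈ 480 L/s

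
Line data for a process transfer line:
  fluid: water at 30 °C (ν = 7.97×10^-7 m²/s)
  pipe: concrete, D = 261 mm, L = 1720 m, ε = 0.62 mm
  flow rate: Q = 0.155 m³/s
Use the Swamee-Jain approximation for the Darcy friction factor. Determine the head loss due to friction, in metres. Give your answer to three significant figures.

V = 4Q/(πD²) = 4·0.155/(π·0.261²) = 2.897 m/s
Re = VD/ν = 2.897·0.261/7.97×10^-7 = 9.49×10^5 → turbulent
ε/D = 0.62/261 = 0.00238
Swamee-Jain: f = 0.02478
h_f = f(L/D)V²/(2g) = 0.02478·(1720/0.261)·2.897²/(2·9.81) = 69.85 m

h_f ≈ 69.8 m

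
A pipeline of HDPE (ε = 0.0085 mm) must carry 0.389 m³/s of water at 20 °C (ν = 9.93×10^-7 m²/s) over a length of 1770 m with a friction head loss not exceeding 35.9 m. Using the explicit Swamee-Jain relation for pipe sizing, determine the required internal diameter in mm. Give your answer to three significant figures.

D ≈ 375 mm

Swamee-Jain (Type III): D = 0.66·[ε^1.25·(LQ²/(gh_f))^4.75 + ν·Q^9.4·(L/(gh_f))^5.2]^0.04
LQ²/(gh_f) = 0.7605; L/(gh_f) = 5.026
Term 1 = ε^1.25·(…)^4.75 = 1.25×10^-7; Term 2 = ν·Q^9.4·(…)^5.2 = 6.15×10^-7
D = 0.66·(1.25×10^-7 + 6.15×10^-7)^0.04 = 0.3752 m = 375 mm
Check: V = 3.52 m/s, Re = 1.33×10^6, f = 0.01170, h_f = 34.8 m ≈ 35.9 m ✓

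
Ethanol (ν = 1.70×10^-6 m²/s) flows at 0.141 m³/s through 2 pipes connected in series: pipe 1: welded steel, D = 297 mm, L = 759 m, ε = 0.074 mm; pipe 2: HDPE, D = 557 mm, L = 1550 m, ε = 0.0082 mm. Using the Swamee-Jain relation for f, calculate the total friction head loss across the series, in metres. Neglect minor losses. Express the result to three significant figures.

Pipe 1: V = 2.035 m/s, Re = 3.56×10^5, ε/D = 2.49×10^-4, f = 0.01642, h_1 = f(L/D)V²/2g = 8.859 m
Pipe 2: V = 0.5787 m/s, Re = 1.90×10^5, ε/D = 1.47×10^-5, f = 0.01583, h_2 = f(L/D)V²/2g = 0.7516 m
Series → Q common, losses add: H = Σh = 9.610 m

H ≈ 9.61 m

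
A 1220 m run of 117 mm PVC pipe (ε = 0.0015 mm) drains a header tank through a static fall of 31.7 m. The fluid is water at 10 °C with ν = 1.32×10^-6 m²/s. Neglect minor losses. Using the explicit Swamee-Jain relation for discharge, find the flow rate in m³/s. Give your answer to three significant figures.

Swamee-Jain (Type II): Q = -0.965·√(gD⁵h_f/L)·ln[ε/(3.7D) + √(3.17ν²L/(gD³h_f))]
√(gD⁵h_f/L) = √(9.81·0.117⁵·31.7/1220) = 0.002364
ε/(3.7D) = 3.47×10^-6; √(3.17ν²L/(gD³h_f)) = 1.16×10^-4
Q = -0.965·0.002364·ln(1.198×10^-4) = 0.02060 m³/s
Check: V = 1.92 m/s, Re = 1.70×10^5, f = 0.01615, h_f = 31.5 m ≈ 31.7 m ✓

Q ≈ 0.0206 m³/s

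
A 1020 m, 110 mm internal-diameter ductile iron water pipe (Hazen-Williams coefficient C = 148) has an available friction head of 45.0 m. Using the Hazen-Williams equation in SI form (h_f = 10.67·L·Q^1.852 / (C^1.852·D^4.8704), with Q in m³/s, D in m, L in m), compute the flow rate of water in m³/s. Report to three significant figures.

Rearranging: Q = [h_f·C^1.852·D^4.8704 / (10.67·L)]^(1/1.852)
Q = [45.0·148^1.852·0.110^4.8704 / (10.67·1020)]^0.540 = 0.02303 m³/s

Q ≈ 0.0230 m³/s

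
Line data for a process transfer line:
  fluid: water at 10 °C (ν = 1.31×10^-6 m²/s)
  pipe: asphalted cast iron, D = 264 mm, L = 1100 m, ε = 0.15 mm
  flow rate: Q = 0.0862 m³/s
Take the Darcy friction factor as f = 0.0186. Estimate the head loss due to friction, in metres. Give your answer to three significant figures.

V = 4Q/(πD²) = 4·0.0862/(π·0.264²) = 1.575 m/s
h_f = f(L/D)V²/(2g) = 0.01860·(1100/0.264)·1.575²/(2·9.81) = 9.795 m

h_f ≈ 9.80 m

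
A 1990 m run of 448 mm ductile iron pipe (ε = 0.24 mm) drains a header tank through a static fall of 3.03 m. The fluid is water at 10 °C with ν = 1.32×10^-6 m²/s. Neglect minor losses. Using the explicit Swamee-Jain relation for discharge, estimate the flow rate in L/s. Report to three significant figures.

Swamee-Jain (Type II): Q = -0.965·√(gD⁵h_f/L)·ln[ε/(3.7D) + √(3.17ν²L/(gD³h_f))]
√(gD⁵h_f/L) = √(9.81·0.448⁵·3.03/1990) = 0.01642
ε/(3.7D) = 1.45×10^-4; √(3.17ν²L/(gD³h_f)) = 6.41×10^-5
Q = -0.965·0.01642·ln(2.089×10^-4) = 0.1343 m³/s
Check: V = 0.852 m/s, Re = 2.89×10^5, f = 0.01858, h_f = 3.05 m ≈ 3.03 m ✓

Q ≈ 134 L/s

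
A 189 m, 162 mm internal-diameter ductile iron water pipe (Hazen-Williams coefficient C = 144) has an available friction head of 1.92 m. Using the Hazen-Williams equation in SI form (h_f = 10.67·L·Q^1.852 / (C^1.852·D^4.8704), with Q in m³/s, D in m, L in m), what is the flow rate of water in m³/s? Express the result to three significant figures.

Q ≈ 0.0281 m³/s

Rearranging: Q = [h_f·C^1.852·D^4.8704 / (10.67·L)]^(1/1.852)
Q = [1.92·144^1.852·0.162^4.8704 / (10.67·189)]^0.540 = 0.02806 m³/s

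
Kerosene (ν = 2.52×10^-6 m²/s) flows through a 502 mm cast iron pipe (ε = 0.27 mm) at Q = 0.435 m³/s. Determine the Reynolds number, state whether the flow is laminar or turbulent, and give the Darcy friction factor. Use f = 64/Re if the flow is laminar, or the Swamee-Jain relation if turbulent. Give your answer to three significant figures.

V = 4Q/(πD²) = 2.198 m/s
Re = VD/ν = 2.198·0.502/2.52×10^-6 = 4.38×10^5
Re > 4000 → turbulent; ε/D = 5.38×10^-4
Swamee-Jain: f = 0.01813

Re ≈ 4.38×10^5; turbulent; f ≈ 0.0181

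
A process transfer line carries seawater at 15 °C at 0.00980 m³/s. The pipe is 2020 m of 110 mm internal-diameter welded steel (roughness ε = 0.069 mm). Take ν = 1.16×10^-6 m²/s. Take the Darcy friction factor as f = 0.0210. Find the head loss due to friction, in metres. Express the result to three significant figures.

h_f ≈ 20.9 m

V = 4Q/(πD²) = 4·0.00980/(π·0.110²) = 1.031 m/s
h_f = f(L/D)V²/(2g) = 0.02100·(2020/0.110)·1.031²/(2·9.81) = 20.90 m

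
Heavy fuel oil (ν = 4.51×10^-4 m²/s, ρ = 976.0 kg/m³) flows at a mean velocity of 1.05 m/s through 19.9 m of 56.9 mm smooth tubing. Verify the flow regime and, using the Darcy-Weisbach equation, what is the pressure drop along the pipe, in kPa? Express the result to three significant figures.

Re = VD/ν = 1.05·0.05690/4.51×10^-4 = 132 → laminar (Re < 2300)
f = 64/Re = 0.4831
h_f = f(L/D)V²/(2g) = 0.4831·(19.9/0.05690)·1.05²/(2·9.81) = 9.495 m
Δp = ρg·h_f = 976.0·9.81·9.495 = 90.91 kPa

Δp ≈ 90.9 kPa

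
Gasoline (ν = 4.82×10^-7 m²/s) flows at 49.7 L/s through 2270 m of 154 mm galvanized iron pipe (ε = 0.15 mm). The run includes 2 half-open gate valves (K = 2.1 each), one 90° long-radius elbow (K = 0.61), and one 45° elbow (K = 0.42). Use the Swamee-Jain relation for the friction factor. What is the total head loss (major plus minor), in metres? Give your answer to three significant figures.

V = 4Q/(πD²) = 2.668 m/s; V²/2g = 0.3629 m
Re = 8.53×10^5, ε/D = 9.74×10^-4 → f = 0.01997 (Swamee-Jain)
Major: h_f = f(L/D)·V²/2g = 0.01997·14740·0.3629 = 106.8 m
Minor: ΣK = 5.23; h_m = ΣK·V²/2g = 1.898 m
Total H_L = 106.8 + 1.898 = 108.7 m

H_L ≈ 109 m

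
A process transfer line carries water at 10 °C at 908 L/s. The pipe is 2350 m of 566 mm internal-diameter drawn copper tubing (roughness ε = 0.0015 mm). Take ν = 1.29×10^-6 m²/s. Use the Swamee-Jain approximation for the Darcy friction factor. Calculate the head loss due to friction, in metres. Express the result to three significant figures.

V = 4Q/(πD²) = 4·0.908/(π·0.566²) = 3.609 m/s
Re = VD/ν = 3.609·0.566/1.29×10^-6 = 1.58×10^6 → turbulent
ε/D = 0.0015/566 = 2.65×10^-6
Swamee-Jain: f = 0.01085
h_f = f(L/D)V²/(2g) = 0.01085·(2350/0.566)·3.609²/(2·9.81) = 29.90 m

h_f ≈ 29.9 m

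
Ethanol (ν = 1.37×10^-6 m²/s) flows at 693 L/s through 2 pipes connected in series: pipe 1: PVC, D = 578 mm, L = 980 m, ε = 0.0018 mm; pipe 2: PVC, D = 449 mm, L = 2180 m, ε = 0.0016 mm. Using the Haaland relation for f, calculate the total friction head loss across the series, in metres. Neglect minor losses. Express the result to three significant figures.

Pipe 1: V = 2.641 m/s, Re = 1.11×10^6, ε/D = 3.11×10^-6, f = 0.01143, h_1 = f(L/D)V²/2g = 6.892 m
Pipe 2: V = 4.377 m/s, Re = 1.43×10^6, ε/D = 3.56×10^-6, f = 0.01099, h_2 = f(L/D)V²/2g = 52.10 m
Series → Q common, losses add: H = Σh = 58.99 m

H ≈ 59.0 m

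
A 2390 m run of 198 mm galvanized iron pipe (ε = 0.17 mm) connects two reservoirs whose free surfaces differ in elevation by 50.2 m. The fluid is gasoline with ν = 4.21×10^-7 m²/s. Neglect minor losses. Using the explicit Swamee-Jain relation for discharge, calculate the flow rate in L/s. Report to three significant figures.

Q ≈ 63.4 L/s

Swamee-Jain (Type II): Q = -0.965·√(gD⁵h_f/L)·ln[ε/(3.7D) + √(3.17ν²L/(gD³h_f))]
√(gD⁵h_f/L) = √(9.81·0.198⁵·50.2/2390) = 0.007919
ε/(3.7D) = 2.32×10^-4; √(3.17ν²L/(gD³h_f)) = 1.87×10^-5
Q = -0.965·0.007919·ln(2.508×10^-4) = 0.06335 m³/s
Check: V = 2.06 m/s, Re = 9.68×10^5, f = 0.01937, h_f = 50.5 m ≈ 50.2 m ✓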